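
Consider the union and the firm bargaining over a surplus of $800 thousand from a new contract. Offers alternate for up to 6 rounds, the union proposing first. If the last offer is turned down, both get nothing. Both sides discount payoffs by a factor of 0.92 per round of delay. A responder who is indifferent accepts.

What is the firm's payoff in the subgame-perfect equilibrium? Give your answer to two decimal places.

635.98

By backward induction:
Round 6 (the firm proposes): rejection yields 0 for the union; the firm offers 0 and keeps 800.
Round 5 (the union proposes): the firm can get 800 next round, worth 0.92 × 800 = 736 now; the union offers that and keeps 64.
Round 4 (the firm proposes): the union can get 64 next round, worth 0.92 × 64 = 58.88 now. The firm offers 58.88 and keeps 800 − 58.88 = 741.12.
Round 3 (the union proposes): the firm can get 741.12 next round, worth 0.92 × 741.12 = 681.8304 now; the union offers that and keeps 118.1696.
Round 2 (the firm proposes): the union can get 118.1696 next round, worth 0.92 × 118.1696 = 108.716032 now. The firm offers 108.716032 and keeps 800 − 108.716032 = 691.283968.
Round 1 (the union proposes): the firm can get 691.283968 next round, worth 0.92 × 691.283968 = 635.98125056 now. The union offers 635.98125056 and keeps 800 − 635.98125056 = 164.01874944.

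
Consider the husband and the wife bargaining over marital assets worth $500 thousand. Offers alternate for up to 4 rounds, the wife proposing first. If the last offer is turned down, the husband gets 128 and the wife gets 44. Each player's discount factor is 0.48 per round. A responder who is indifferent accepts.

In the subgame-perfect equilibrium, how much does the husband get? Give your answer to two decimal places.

175.23

Round 4 (the husband proposes): the wife gets 44 if talks fail, so the husband offers 44 and keeps 456.
Round 3 (the wife proposes): the husband can get 456 next round, worth 0.48 × 456 = 218.88 now. The wife offers 218.88 and keeps 500 − 218.88 = 281.12.
Round 2 (the husband proposes): the wife can get 281.12 next round, worth 0.48 × 281.12 = 134.9376 now, so the husband offers 134.9376, keeping 365.0624.
Round 1 (the wife proposes): the husband can get 365.0624 next round, worth 0.48 × 365.0624 = 175.229952 now, so the wife offers 175.229952, keeping 324.770048.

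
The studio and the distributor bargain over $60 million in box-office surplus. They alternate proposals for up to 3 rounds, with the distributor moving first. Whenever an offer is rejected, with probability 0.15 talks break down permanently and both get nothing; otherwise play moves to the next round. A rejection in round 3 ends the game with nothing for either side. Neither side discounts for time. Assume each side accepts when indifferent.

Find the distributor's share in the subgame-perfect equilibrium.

By backward induction:
Round 3 (the distributor proposes): rejection yields 0 for the studio; the distributor offers 0 and keeps 60.
Round 2 (the studio proposes): rejecting gives the distributor an expected 0.85 × 60 = 51; the studio offers that and keeps 9.
Round 1 (the distributor proposes): rejecting gives the studio an expected 0.85 × 9 = 7.65; the distributor offers that and keeps 52.35.

52.35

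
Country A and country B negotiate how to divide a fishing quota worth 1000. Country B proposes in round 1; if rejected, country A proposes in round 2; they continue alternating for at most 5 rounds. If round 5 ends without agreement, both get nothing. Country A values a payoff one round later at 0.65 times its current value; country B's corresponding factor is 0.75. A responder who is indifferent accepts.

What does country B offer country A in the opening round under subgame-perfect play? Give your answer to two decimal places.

241.72

Solve by backward induction from round 5.
Round 5 (country B proposes): rejection yields 0 for country A; country B offers 0 and keeps 1000.
Round 4 (country A proposes): country B can get 1000 next round, worth 0.75 × 1000 = 750 now, so country A offers 750, keeping 250.
Round 3 (country B proposes): country A can get 250 next round, worth 0.65 × 250 = 162.5 now, so country B offers 162.5, keeping 837.5.
Round 2 (country A proposes): country B can get 837.5 next round, worth 0.75 × 837.5 = 628.125 now; country A offers that and keeps 371.875.
Round 1 (country B proposes): country A can get 371.875 next round, worth 0.65 × 371.875 = 241.71875 now. Country B offers 241.71875 and keeps 1000 − 241.71875 = 758.28125.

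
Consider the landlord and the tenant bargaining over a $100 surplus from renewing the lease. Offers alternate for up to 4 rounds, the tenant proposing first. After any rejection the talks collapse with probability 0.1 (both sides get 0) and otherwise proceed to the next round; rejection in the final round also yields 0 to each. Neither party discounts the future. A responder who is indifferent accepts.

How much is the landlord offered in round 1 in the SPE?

By backward induction:
Round 4 (the landlord proposes): rejection yields 0 for the tenant; the landlord offers 0 and keeps 100.
Round 3 (the tenant proposes): rejecting gives the landlord an expected 0.9 × 100 = 90. The tenant offers 90 and keeps 100 − 90 = 10.
Round 2 (the landlord proposes): rejecting gives the tenant an expected 0.9 × 10 = 9, so the landlord offers 9, keeping 91.
Round 1 (the tenant proposes): rejecting gives the landlord an expected 0.9 × 91 = 81.9. The tenant offers 81.9 and keeps 100 − 81.9 = 18.1.

81.9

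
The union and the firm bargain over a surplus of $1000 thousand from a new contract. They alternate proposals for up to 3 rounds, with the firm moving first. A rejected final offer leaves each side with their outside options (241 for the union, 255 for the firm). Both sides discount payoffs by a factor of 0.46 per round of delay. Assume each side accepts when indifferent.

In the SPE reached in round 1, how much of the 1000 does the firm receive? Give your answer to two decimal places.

700.60

Solve by backward induction from round 3.
Round 3 (the firm proposes): the union gets 241 if talks fail, so the firm offers 241 and keeps 759.
Round 2 (the union proposes): the firm can get 759 next round, worth 0.46 × 759 = 349.14 now, so the union offers 349.14, keeping 650.86.
Round 1 (the firm proposes): the union can get 650.86 next round, worth 0.46 × 650.86 = 299.3956 now. The firm offers 299.3956 and keeps 1000 − 299.3956 = 700.6044.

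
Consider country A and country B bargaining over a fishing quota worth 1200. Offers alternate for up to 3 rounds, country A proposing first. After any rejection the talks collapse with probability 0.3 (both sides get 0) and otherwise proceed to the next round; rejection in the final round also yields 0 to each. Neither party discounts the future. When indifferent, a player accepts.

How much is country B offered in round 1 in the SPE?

252

By backward induction:
Round 3 (country A proposes): country B will accept anything ≥ 0, so country A offers 0 and keeps 1200.
Round 2 (country B proposes): rejecting gives country A an expected 0.7 × 1200 = 840, so country B offers 840, keeping 360.
Round 1 (country A proposes): rejecting gives country B an expected 0.7 × 360 = 252; country A offers that and keeps 948.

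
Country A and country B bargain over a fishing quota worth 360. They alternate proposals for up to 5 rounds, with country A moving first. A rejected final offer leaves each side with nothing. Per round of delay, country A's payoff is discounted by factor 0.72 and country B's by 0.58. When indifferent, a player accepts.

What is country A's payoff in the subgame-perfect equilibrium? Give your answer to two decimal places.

By backward induction:
Round 5 (country A proposes): country B will accept anything ≥ 0, so country A offers 0 and keeps 360.
Round 4 (country B proposes): country A can get 360 next round, worth 0.72 × 360 = 259.2 now, so country B offers 259.2, keeping 100.8.
Round 3 (country A proposes): country B can get 100.8 next round, worth 0.58 × 100.8 = 58.464 now. Country A offers 58.464 and keeps 360 − 58.464 = 301.536.
Round 2 (country B proposes): country A can get 301.536 next round, worth 0.72 × 301.536 = 217.10592 now; country B offers that and keeps 142.89408.
Round 1 (country A proposes): country B can get 142.89408 next round, worth 0.58 × 142.89408 = 82.8785664 now. Country A offers 82.8785664 and keeps 360 − 82.8785664 = 277.1214336.

277.12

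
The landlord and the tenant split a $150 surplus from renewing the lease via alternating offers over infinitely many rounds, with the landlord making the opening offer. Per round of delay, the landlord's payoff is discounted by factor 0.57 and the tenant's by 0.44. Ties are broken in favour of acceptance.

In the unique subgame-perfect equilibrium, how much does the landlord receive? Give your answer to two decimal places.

112.12

In a stationary SPE each proposer offers the other exactly their discounted continuation value.
If the landlord keeps x when proposing and the tenant keeps y when proposing, then x = 150 − 0.44y and y = 150 − 0.57x.
Solving: x = 150(1 − 0.44) / (1 − 0.57·0.44) = 84 / 0.7492 ≈ 112.1196.
The tenant gets 150 − 112.1196 ≈ 37.8804.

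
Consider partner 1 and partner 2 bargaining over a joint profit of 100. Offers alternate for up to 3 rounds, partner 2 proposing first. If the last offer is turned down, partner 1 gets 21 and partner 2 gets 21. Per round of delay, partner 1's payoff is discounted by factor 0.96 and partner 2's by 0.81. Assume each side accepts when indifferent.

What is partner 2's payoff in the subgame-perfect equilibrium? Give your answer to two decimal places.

Round 3 (partner 2 proposes): partner 1 gets 21 if talks fail, so partner 2 offers 21 and keeps 79.
Round 2 (partner 1 proposes): partner 2 can get 79 next round, worth 0.81 × 79 = 63.99 now, so partner 1 offers 63.99, keeping 36.01.
Round 1 (partner 2 proposes): partner 1 can get 36.01 next round, worth 0.96 × 36.01 = 34.5696 now, so partner 2 offers 34.5696, keeping 65.4304.

65.43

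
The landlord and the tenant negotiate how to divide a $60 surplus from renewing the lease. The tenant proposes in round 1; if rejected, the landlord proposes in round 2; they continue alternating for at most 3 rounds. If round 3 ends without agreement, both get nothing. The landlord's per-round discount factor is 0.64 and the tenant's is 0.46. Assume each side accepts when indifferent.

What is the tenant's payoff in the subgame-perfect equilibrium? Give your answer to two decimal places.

Round 3 (the tenant proposes): rejection yields 0 for the landlord; the tenant offers 0 and keeps 60.
Round 2 (the landlord proposes): the tenant can get 60 next round, worth 0.46 × 60 = 27.6 now; the landlord offers that and keeps 32.4.
Round 1 (the tenant proposes): the landlord can get 32.4 next round, worth 0.64 × 32.4 = 20.736 now. The tenant offers 20.736 and keeps 60 − 20.736 = 39.264.

39.26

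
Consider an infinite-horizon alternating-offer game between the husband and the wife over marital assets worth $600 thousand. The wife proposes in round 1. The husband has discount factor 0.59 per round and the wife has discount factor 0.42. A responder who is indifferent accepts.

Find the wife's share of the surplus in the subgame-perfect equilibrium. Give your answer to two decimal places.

327.04

Let x be the wife's share when the wife proposes and y be the husband's share when the husband proposes.
The husband accepts iff offered ≥ 0.59·y, so x = 600 − 0.59y. Symmetrically y = 600 − 0.42x.
Substituting: x = 600 − 0.59(600 − 0.42x), giving x(1 − 0.42·0.59) = 600(1 − 0.59).
So x = 600 × 0.41 / 0.7522 ≈ 327.0407, and the husband receives 600 − x ≈ 272.9593.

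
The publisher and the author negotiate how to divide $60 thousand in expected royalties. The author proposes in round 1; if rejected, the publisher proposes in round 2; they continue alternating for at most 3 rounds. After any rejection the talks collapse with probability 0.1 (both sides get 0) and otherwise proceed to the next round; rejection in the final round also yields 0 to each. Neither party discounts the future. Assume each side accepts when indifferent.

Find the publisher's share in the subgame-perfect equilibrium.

5.4

Round 3 (the author proposes): the publisher will accept anything ≥ 0, so the author offers 0 and keeps 60.
Round 2 (the publisher proposes): rejecting gives the author an expected 0.9 × 60 = 54; the publisher offers that and keeps 6.
Round 1 (the author proposes): rejecting gives the publisher an expected 0.9 × 6 = 5.4; the author offers that and keeps 54.6.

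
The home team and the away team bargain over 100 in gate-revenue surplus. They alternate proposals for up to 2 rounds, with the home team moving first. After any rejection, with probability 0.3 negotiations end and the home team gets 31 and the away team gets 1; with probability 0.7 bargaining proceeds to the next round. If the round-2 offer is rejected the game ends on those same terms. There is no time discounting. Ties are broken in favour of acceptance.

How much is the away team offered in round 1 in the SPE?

48.6

Round 2 (the away team proposes): the home team gets 31 if talks fail, so the away team offers 31 and keeps 69.
Round 1 (the home team proposes): rejecting gives the away team an expected 0.7 × 69 + 0.3 × 1 = 48.6, so the home team offers 48.6, keeping 51.4.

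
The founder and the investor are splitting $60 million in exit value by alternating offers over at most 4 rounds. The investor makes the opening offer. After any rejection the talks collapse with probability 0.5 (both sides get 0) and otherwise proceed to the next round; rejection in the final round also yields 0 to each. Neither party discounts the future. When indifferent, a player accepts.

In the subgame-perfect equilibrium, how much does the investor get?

37.5

Round 4 (the founder proposes): the investor will accept anything ≥ 0, so the founder offers 0 and keeps 60.
Round 3 (the investor proposes): rejecting gives the founder an expected 0.5 × 60 = 30, so the investor offers 30, keeping 30.
Round 2 (the founder proposes): rejecting gives the investor an expected 0.5 × 30 = 15, so the founder offers 15, keeping 45.
Round 1 (the investor proposes): rejecting gives the founder an expected 0.5 × 45 = 22.5. The investor offers 22.5 and keeps 60 − 22.5 = 37.5.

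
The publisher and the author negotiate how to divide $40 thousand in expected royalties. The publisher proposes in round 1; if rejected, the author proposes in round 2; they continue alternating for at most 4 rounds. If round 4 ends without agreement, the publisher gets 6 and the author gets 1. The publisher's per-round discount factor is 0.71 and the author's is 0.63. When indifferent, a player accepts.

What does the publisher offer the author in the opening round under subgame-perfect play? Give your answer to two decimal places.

16.89

Round 4 (the author proposes): the publisher gets 6 if talks fail, so the author offers 6 and keeps 34.
Round 3 (the publisher proposes): the author can get 34 next round, worth 0.63 × 34 = 21.42 now, so the publisher offers 21.42, keeping 18.58.
Round 2 (the author proposes): the publisher can get 18.58 next round, worth 0.71 × 18.58 = 13.1918 now; the author offers that and keeps 26.8082.
Round 1 (the publisher proposes): the author can get 26.8082 next round, worth 0.63 × 26.8082 = 16.889166 now. The publisher offers 16.889166 and keeps 40 − 16.889166 = 23.110834.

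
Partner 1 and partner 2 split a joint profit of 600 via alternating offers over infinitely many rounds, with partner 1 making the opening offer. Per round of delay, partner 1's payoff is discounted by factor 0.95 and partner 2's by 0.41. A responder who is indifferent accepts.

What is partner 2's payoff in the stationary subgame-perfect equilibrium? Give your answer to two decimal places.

20.15

In a stationary SPE each proposer offers the other exactly their discounted continuation value.
If partner 1 keeps x when proposing and partner 2 keeps y when proposing, then x = 600 − 0.41y and y = 600 − 0.95x.
Solving: x = 600(1 − 0.41) / (1 − 0.95·0.41) = 354 / 0.6105 ≈ 579.8526.
Partner 2 gets 600 − 579.8526 ≈ 20.1474.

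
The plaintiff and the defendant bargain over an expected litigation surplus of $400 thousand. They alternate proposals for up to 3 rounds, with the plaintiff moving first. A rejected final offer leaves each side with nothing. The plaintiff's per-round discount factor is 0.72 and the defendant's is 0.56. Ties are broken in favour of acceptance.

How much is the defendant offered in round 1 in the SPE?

Round 3 (the plaintiff proposes): the defendant will accept anything ≥ 0, so the plaintiff offers 0 and keeps 400.
Round 2 (the defendant proposes): the plaintiff can get 400 next round, worth 0.72 × 400 = 288 now; the defendant offers that and keeps 112.
Round 1 (the plaintiff proposes): the defendant can get 112 next round, worth 0.56 × 112 = 62.72 now. The plaintiff offers 62.72 and keeps 400 − 62.72 = 337.28.

62.72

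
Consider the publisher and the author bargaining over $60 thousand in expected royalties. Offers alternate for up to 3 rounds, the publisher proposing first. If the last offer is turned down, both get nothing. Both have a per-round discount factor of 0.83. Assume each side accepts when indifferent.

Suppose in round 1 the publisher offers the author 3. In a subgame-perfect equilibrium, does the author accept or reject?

Round 3 (the publisher proposes): rejection yields 0 for the author; the publisher offers 0 and keeps 60.
Round 2 (the author proposes): the publisher can get 60 next round, worth 0.83 × 60 = 49.8 now; the author offers that and keeps 10.2.
So by rejecting in round 1, the author gets 10.2 next round, worth 0.83 × 10.2 = 8.466 now.
Offer 3 < 8.466, so the author rejects.

Reject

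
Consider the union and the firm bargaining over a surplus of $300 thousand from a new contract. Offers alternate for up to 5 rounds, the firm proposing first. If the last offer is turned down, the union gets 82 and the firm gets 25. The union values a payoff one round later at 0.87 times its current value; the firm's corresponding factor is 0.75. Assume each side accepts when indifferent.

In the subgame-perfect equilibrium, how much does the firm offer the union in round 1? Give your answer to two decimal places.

142.74

Round 5 (the firm proposes): the union gets 82 if talks fail, so the firm offers 82 and keeps 218.
Round 4 (the union proposes): the firm can get 218 next round, worth 0.75 × 218 = 163.5 now; the union offers that and keeps 136.5.
Round 3 (the firm proposes): the union can get 136.5 next round, worth 0.87 × 136.5 = 118.755 now; the firm offers that and keeps 181.245.
Round 2 (the union proposes): the firm can get 181.245 next round, worth 0.75 × 181.245 = 135.93375 now. The union offers 135.93375 and keeps 300 − 135.93375 = 164.06625.
Round 1 (the firm proposes): the union can get 164.06625 next round, worth 0.87 × 164.06625 = 142.7376375 now. The firm offers 142.7376375 and keeps 300 − 142.7376375 = 157.2623625.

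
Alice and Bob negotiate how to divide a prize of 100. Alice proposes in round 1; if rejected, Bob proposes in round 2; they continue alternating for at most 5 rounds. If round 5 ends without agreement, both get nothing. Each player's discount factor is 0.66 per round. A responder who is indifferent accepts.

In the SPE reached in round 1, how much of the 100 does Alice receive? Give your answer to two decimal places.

Work backward from the last round.
Round 5 (Alice proposes): rejection yields 0 for Bob; Alice offers 0 and keeps 100.
Round 4 (Bob proposes): Alice can get 100 next round, worth 0.66 × 100 = 66 now, so Bob offers 66, keeping 34.
Round 3 (Alice proposes): Bob can get 34 next round, worth 0.66 × 34 = 22.44 now. Alice offers 22.44 and keeps 100 − 22.44 = 77.56.
Round 2 (Bob proposes): Alice can get 77.56 next round, worth 0.66 × 77.56 = 51.1896 now. Bob offers 51.1896 and keeps 100 − 51.1896 = 48.8104.
Round 1 (Alice proposes): Bob can get 48.8104 next round, worth 0.66 × 48.8104 = 32.214864 now; Alice offers that and keeps 67.785136.

67.79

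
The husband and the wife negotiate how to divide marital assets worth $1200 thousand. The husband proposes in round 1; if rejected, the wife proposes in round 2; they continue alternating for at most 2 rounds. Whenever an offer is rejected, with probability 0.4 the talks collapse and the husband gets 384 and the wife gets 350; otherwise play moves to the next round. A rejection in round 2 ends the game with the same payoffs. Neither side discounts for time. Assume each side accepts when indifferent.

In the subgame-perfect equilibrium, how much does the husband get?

Round 2 (the wife proposes): the husband gets 384 if talks fail, so the wife offers 384 and keeps 816.
Round 1 (the husband proposes): rejecting gives the wife an expected 0.6 × 816 + 0.4 × 350 = 629.6, so the husband offers 629.6, keeping 570.4.

570.4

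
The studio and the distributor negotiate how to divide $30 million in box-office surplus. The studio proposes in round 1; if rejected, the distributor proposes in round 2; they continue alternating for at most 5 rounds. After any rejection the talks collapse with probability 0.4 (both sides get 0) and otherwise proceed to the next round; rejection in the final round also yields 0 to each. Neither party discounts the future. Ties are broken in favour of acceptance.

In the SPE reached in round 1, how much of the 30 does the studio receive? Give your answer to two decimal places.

Round 5 (the studio proposes): the distributor will accept anything ≥ 0, so the studio offers 0 and keeps 30.
Round 4 (the distributor proposes): rejecting gives the studio an expected 0.6 × 30 = 18; the distributor offers that and keeps 12.
Round 3 (the studio proposes): rejecting gives the distributor an expected 0.6 × 12 = 7.2. The studio offers 7.2 and keeps 30 − 7.2 = 22.8.
Round 2 (the distributor proposes): rejecting gives the studio an expected 0.6 × 22.8 = 13.68; the distributor offers that and keeps 16.32.
Round 1 (the studio proposes): rejecting gives the distributor an expected 0.6 × 16.32 = 9.792. The studio offers 9.792 and keeps 30 − 9.792 = 20.208.

20.21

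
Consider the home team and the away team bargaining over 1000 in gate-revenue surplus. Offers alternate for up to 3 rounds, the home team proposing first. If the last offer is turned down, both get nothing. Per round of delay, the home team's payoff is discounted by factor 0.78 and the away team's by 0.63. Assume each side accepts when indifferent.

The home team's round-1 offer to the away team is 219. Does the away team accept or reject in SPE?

Round 3 (the home team proposes): the away team will accept anything ≥ 0, so the home team offers 0 and keeps 1000.
Round 2 (the away team proposes): the home team can get 1000 next round, worth 0.78 × 1000 = 780 now, so the away team offers 780, keeping 220.
So by rejecting in round 1, the away team gets 220 next round, worth 0.63 × 220 = 138.6 now.
Offer 219 ≥ 138.6, so the away team accepts.

Accept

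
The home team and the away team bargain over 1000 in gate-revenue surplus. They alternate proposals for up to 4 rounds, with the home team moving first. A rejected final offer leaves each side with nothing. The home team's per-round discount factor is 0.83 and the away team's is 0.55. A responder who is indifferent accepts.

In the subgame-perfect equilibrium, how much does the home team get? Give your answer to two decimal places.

By backward induction:
Round 4 (the away team proposes): rejection yields 0 for the home team; the away team offers 0 and keeps 1000.
Round 3 (the home team proposes): the away team can get 1000 next round, worth 0.55 × 1000 = 550 now. The home team offers 550 and keeps 1000 − 550 = 450.
Round 2 (the away team proposes): the home team can get 450 next round, worth 0.83 × 450 = 373.5 now, so the away team offers 373.5, keeping 626.5.
Round 1 (the home team proposes): the away team can get 626.5 next round, worth 0.55 × 626.5 = 344.575 now; the home team offers that and keeps 655.425.

655.43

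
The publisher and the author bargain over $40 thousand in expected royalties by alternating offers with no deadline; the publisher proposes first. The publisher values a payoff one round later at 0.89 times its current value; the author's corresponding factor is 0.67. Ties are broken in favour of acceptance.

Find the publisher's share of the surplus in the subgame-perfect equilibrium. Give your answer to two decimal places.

Let x be the publisher's share when the publisher proposes and y be the author's share when the author proposes.
The author accepts iff offered ≥ 0.67·y, so x = 40 − 0.67y. Symmetrically y = 40 − 0.89x.
Substituting: x = 40 − 0.67(40 − 0.89x), giving x(1 − 0.89·0.67) = 40(1 − 0.67).
So x = 40 × 0.33 / 0.4037 ≈ 32.6975, and the author receives 40 − x ≈ 7.3025.

32.70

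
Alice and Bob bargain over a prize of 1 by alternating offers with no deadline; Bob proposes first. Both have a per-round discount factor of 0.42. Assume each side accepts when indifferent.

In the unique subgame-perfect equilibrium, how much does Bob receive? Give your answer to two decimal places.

0.70

When Bob proposes, Alice accepts any offer worth at least 0.42 times what Alice would get by proposing next round; and vice versa.
This gives x = 1 − 0.42y and y = 1 − 0.42x, where x and y are each side's share when it proposes.
Hence (1 − 0.42·0.42)x = 1(1 − 0.42), i.e. 0.8236·x = 0.58.
x ≈ 0.7042; Alice's share is 1 − x ≈ 0.2958.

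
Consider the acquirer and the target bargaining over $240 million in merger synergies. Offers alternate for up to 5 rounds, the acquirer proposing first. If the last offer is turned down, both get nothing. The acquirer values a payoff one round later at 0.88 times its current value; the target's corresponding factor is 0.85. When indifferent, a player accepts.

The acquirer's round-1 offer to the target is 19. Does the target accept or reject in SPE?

Round 5 (the acquirer proposes): rejection yields 0 for the target; the acquirer offers 0 and keeps 240.
Round 4 (the target proposes): the acquirer can get 240 next round, worth 0.88 × 240 = 211.2 now. The target offers 211.2 and keeps 240 − 211.2 = 28.8.
Round 3 (the acquirer proposes): the target can get 28.8 next round, worth 0.85 × 28.8 = 24.48 now, so the acquirer offers 24.48, keeping 215.52.
Round 2 (the target proposes): the acquirer can get 215.52 next round, worth 0.88 × 215.52 = 189.6576 now, so the target offers 189.6576, keeping 50.3424.
So by rejecting in round 1, the target gets 50.3424 next round, worth 0.85 × 50.3424 = 42.79104 now.
Offer 19 < 42.79104, so the target rejects.

Reject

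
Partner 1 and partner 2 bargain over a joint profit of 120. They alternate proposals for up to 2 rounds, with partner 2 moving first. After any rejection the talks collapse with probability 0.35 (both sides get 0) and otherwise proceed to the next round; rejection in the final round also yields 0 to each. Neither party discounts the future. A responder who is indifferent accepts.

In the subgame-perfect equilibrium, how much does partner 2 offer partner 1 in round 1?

78

By backward induction:
Round 2 (partner 1 proposes): partner 2 will accept anything ≥ 0, so partner 1 offers 0 and keeps 120.
Round 1 (partner 2 proposes): rejecting gives partner 1 an expected 0.65 × 120 = 78. Partner 2 offers 78 and keeps 120 − 78 = 42.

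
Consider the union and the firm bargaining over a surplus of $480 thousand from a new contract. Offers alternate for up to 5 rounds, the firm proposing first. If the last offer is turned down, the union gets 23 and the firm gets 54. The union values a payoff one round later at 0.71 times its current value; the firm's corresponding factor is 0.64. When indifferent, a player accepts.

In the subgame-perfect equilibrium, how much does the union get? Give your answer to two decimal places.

Round 5 (the firm proposes): the union gets 23 if talks fail, so the firm offers 23 and keeps 457.
Round 4 (the union proposes): the firm can get 457 next round, worth 0.64 × 457 = 292.48 now, so the union offers 292.48, keeping 187.52.
Round 3 (the firm proposes): the union can get 187.52 next round, worth 0.71 × 187.52 = 133.1392 now. The firm offers 133.1392 and keeps 480 − 133.1392 = 346.8608.
Round 2 (the union proposes): the firm can get 346.8608 next round, worth 0.64 × 346.8608 = 221.990912 now. The union offers 221.990912 and keeps 480 − 221.990912 = 258.009088.
Round 1 (the firm proposes): the union can get 258.009088 next round, worth 0.71 × 258.009088 = 183.18645248 now; the firm offers that and keeps 296.81354752.

183.19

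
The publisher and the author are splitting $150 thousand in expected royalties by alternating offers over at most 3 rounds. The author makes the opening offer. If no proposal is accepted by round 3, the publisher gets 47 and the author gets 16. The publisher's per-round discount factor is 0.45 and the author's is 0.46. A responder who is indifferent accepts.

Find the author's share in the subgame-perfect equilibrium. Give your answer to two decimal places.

Work backward from the last round.
Round 3 (the author proposes): the publisher gets 47 if talks fail, so the author offers 47 and keeps 103.
Round 2 (the publisher proposes): the author can get 103 next round, worth 0.46 × 103 = 47.38 now; the publisher offers that and keeps 102.62.
Round 1 (the author proposes): the publisher can get 102.62 next round, worth 0.45 × 102.62 = 46.179 now. The author offers 46.179 and keeps 150 − 46.179 = 103.821.

103.82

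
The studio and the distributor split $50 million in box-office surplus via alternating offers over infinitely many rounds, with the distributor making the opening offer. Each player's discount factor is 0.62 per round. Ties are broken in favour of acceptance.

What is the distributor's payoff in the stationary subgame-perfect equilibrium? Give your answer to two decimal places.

30.86

When the distributor proposes, the studio accepts any offer worth at least 0.62 times what the studio would get by proposing next round; and vice versa.
This gives x = 50 − 0.62y and y = 50 − 0.62x, where x and y are each side's share when it proposes.
Hence (1 − 0.62·0.62)x = 50(1 − 0.62), i.e. 0.6156·x = 19.
x ≈ 30.8642; the studio's share is 50 − x ≈ 19.1358.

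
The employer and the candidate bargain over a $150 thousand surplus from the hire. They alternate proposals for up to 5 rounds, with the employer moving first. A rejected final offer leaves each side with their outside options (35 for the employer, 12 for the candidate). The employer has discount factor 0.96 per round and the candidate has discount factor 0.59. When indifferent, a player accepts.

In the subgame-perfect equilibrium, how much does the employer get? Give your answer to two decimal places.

140.61

Solve by backward induction from round 5.
Round 5 (the employer proposes): the candidate gets 12 if talks fail, so the employer offers 12 and keeps 138.
Round 4 (the candidate proposes): the employer can get 138 next round, worth 0.96 × 138 = 132.48 now. The candidate offers 132.48 and keeps 150 − 132.48 = 17.52.
Round 3 (the employer proposes): the candidate can get 17.52 next round, worth 0.59 × 17.52 = 10.3368 now, so the employer offers 10.3368, keeping 139.6632.
Round 2 (the candidate proposes): the employer can get 139.6632 next round, worth 0.96 × 139.6632 = 134.076672 now. The candidate offers 134.076672 and keeps 150 − 134.076672 = 15.923328.
Round 1 (the employer proposes): the candidate can get 15.923328 next round, worth 0.59 × 15.923328 = 9.39476352 now; the employer offers that and keeps 140.60523648.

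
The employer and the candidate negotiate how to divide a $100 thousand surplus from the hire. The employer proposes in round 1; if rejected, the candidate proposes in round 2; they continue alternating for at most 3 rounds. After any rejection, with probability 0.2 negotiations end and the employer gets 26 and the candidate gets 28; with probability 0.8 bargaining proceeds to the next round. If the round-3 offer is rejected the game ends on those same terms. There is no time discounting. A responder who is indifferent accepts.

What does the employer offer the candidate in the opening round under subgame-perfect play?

35.36

Round 3 (the employer proposes): the candidate gets 28 if talks fail, so the employer offers 28 and keeps 72.
Round 2 (the candidate proposes): rejecting gives the employer an expected 0.8 × 72 + 0.2 × 26 = 62.8. The candidate offers 62.8 and keeps 100 − 62.8 = 37.2.
Round 1 (the employer proposes): rejecting gives the candidate an expected 0.8 × 37.2 + 0.2 × 28 = 35.36, so the employer offers 35.36, keeping 64.64.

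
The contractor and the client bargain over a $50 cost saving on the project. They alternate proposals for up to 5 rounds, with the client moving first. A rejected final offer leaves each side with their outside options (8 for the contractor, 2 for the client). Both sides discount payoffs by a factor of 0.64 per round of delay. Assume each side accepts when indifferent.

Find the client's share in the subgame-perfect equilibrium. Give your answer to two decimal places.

32.42

Round 5 (the client proposes): the contractor gets 8 if talks fail, so the client offers 8 and keeps 42.
Round 4 (the contractor proposes): the client can get 42 next round, worth 0.64 × 42 = 26.88 now; the contractor offers that and keeps 23.12.
Round 3 (the client proposes): the contractor can get 23.12 next round, worth 0.64 × 23.12 = 14.7968 now, so the client offers 14.7968, keeping 35.2032.
Round 2 (the contractor proposes): the client can get 35.2032 next round, worth 0.64 × 35.2032 = 22.530048 now; the contractor offers that and keeps 27.469952.
Round 1 (the client proposes): the contractor can get 27.469952 next round, worth 0.64 × 27.469952 = 17.58076928 now; the client offers that and keeps 32.41923072.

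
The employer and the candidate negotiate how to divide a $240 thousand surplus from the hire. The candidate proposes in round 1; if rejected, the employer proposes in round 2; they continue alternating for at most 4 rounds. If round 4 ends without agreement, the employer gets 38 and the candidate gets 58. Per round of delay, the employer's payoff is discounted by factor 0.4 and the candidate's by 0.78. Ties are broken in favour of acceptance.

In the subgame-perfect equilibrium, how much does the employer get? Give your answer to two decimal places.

43.83

Work backward from the last round.
Round 4 (the employer proposes): the candidate gets 58 if talks fail, so the employer offers 58 and keeps 182.
Round 3 (the candidate proposes): the employer can get 182 next round, worth 0.4 × 182 = 72.8 now. The candidate offers 72.8 and keeps 240 − 72.8 = 167.2.
Round 2 (the employer proposes): the candidate can get 167.2 next round, worth 0.78 × 167.2 = 130.416 now; the employer offers that and keeps 109.584.
Round 1 (the candidate proposes): the employer can get 109.584 next round, worth 0.4 × 109.584 = 43.8336 now, so the candidate offers 43.8336, keeping 196.1664.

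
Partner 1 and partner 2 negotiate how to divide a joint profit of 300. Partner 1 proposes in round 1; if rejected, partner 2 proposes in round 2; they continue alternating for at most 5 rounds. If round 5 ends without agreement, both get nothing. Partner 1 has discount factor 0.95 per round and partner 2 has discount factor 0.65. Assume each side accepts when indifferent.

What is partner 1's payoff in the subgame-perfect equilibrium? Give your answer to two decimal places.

Round 5 (partner 1 proposes): partner 2 will accept anything ≥ 0, so partner 1 offers 0 and keeps 300.
Round 4 (partner 2 proposes): partner 1 can get 300 next round, worth 0.95 × 300 = 285 now. Partner 2 offers 285 and keeps 300 − 285 = 15.
Round 3 (partner 1 proposes): partner 2 can get 15 next round, worth 0.65 × 15 = 9.75 now. Partner 1 offers 9.75 and keeps 300 − 9.75 = 290.25.
Round 2 (partner 2 proposes): partner 1 can get 290.25 next round, worth 0.95 × 290.25 = 275.7375 now. Partner 2 offers 275.7375 and keeps 300 − 275.7375 = 24.2625.
Round 1 (partner 1 proposes): partner 2 can get 24.2625 next round, worth 0.65 × 24.2625 = 15.770625 now, so partner 1 offers 15.770625, keeping 284.229375.

284.23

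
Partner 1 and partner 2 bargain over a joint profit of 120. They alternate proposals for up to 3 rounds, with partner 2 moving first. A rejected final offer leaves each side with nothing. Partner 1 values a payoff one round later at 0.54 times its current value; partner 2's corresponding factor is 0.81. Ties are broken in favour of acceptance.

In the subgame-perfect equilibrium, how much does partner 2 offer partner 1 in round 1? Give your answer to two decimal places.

Round 3 (partner 2 proposes): partner 1 will accept anything ≥ 0, so partner 2 offers 0 and keeps 120.
Round 2 (partner 1 proposes): partner 2 can get 120 next round, worth 0.81 × 120 = 97.2 now; partner 1 offers that and keeps 22.8.
Round 1 (partner 2 proposes): partner 1 can get 22.8 next round, worth 0.54 × 22.8 = 12.312 now, so partner 2 offers 12.312, keeping 107.688.

12.31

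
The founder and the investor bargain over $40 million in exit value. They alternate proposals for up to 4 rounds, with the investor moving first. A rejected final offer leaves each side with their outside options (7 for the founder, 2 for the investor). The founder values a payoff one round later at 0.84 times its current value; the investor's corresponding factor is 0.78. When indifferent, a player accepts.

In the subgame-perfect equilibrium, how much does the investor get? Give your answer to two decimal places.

11.69

Round 4 (the founder proposes): the investor gets 2 if talks fail, so the founder offers 2 and keeps 38.
Round 3 (the investor proposes): the founder can get 38 next round, worth 0.84 × 38 = 31.92 now; the investor offers that and keeps 8.08.
Round 2 (the founder proposes): the investor can get 8.08 next round, worth 0.78 × 8.08 = 6.3024 now, so the founder offers 6.3024, keeping 33.6976.
Round 1 (the investor proposes): the founder can get 33.6976 next round, worth 0.84 × 33.6976 = 28.305984 now; the investor offers that and keeps 11.694016.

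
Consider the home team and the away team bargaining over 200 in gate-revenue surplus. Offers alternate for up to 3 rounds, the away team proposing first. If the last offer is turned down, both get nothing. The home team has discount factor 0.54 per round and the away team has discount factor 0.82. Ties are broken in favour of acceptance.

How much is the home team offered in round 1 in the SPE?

19.44

By backward induction:
Round 3 (the away team proposes): the home team will accept anything ≥ 0, so the away team offers 0 and keeps 200.
Round 2 (the home team proposes): the away team can get 200 next round, worth 0.82 × 200 = 164 now, so the home team offers 164, keeping 36.
Round 1 (the away team proposes): the home team can get 36 next round, worth 0.54 × 36 = 19.44 now; the away team offers that and keeps 180.56.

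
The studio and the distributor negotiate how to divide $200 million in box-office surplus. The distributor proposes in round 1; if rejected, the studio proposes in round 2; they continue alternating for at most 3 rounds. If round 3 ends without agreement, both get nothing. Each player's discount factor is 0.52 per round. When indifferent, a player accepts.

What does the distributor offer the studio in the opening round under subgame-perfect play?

49.92

Round 3 (the distributor proposes): rejection yields 0 for the studio; the distributor offers 0 and keeps 200.
Round 2 (the studio proposes): the distributor can get 200 next round, worth 0.52 × 200 = 104 now, so the studio offers 104, keeping 96.
Round 1 (the distributor proposes): the studio can get 96 next round, worth 0.52 × 96 = 49.92 now. The distributor offers 49.92 and keeps 200 − 49.92 = 150.08.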